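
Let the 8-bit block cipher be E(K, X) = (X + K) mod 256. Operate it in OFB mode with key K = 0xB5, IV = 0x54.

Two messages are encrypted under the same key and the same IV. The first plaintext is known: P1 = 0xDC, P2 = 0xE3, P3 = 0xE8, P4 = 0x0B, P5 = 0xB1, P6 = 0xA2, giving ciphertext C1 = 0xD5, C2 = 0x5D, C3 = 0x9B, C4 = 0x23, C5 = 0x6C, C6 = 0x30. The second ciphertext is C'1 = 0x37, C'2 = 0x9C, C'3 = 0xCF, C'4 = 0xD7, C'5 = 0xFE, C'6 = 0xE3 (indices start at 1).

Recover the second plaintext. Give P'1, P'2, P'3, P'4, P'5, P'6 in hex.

In OFB with a reused IV, both messages share the same keystream S_i, so C_i ⊕ C'_i = P_i ⊕ P'_i and thus P'_i = P_i ⊕ C_i ⊕ C'_i.
P'1: 0xDC ⊕ 0xD5 ⊕ 0x37 = 0x3E.
P'2: 0xE3 ⊕ 0x5D ⊕ 0x9C = 0x22.
P'3: 0xE8 ⊕ 0x9B ⊕ 0xCF = 0xBC.
P'4: 0x0B ⊕ 0x23 ⊕ 0xD7 = 0xFF.
P'5: 0xB1 ⊕ 0x6C ⊕ 0xFE = 0x23.
P'6: 0xA2 ⊕ 0x30 ⊕ 0xE3 = 0x71.

P'1 = 0x3E, P'2 = 0x22, P'3 = 0xBC, P'4 = 0xFF, P'5 = 0x23, P'6 = 0x71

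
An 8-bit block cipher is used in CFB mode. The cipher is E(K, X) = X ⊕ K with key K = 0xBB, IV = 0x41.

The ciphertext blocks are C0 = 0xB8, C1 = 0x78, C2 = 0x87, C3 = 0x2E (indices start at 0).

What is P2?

P2 = 0x44

CFB decryption: P_i = C_i ⊕ E(K, C_{i−1}), with C_{−1} = IV.
P2: E(K, 0x78) = 0xC3; 0x87 ⊕ 0xC3 = 0x44.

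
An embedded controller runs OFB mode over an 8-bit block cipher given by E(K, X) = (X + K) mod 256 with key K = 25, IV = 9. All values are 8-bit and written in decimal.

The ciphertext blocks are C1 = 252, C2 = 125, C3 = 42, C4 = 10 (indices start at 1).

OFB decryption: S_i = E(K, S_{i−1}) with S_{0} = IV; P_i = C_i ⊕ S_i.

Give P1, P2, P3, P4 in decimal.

P1: S = E(K, 9) = 34; 252 ⊕ 34 = 222.
P2: S = E(K, 34) = 59; 125 ⊕ 59 = 70.
P3: S = E(K, 59) = 84; 42 ⊕ 84 = 126.
P4: S = E(K, 84) = 109; 10 ⊕ 109 = 103.

P1 = 222, P2 = 70, P3 = 126, P4 = 103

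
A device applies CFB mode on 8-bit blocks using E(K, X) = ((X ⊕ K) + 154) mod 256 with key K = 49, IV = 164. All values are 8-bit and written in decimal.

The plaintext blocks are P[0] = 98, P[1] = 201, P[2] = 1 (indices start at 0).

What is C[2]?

CFB encryption: C_i = P_i ⊕ E(K, C_{i−1}), with C_{−1} = IV.
C[0]: E(K, 164) = 47; 98 ⊕ 47 = 77.
C[1]: E(K, 77) = 22; 201 ⊕ 22 = 223.
C[2]: E(K, 223) = 136; 1 ⊕ 136 = 137.

C[2] = 137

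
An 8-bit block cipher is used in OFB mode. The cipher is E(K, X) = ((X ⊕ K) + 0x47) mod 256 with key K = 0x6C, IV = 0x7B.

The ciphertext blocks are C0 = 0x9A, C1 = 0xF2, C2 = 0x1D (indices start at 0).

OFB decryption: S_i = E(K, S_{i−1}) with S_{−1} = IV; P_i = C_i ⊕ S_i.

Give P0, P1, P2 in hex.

P0 = 0xC4, P1 = 0x8B, P2 = 0x41

P0: S = E(K, 0x7B) = 0x5E; 0x9A ⊕ 0x5E = 0xC4.
P1: S = E(K, 0x5E) = 0x79; 0xF2 ⊕ 0x79 = 0x8B.
P2: S = E(K, 0x79) = 0x5C; 0x1D ⊕ 0x5C = 0x41.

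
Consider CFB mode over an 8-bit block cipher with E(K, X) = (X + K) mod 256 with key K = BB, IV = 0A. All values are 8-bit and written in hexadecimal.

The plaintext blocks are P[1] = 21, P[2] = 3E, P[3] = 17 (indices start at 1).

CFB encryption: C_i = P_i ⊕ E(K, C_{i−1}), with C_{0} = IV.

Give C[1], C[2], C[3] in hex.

C[1] = E4, C[2] = A1, C[3] = 4B

C[1]: E(K, 0A) = C5; 21 ⊕ C5 = E4.
C[2]: E(K, E4) = 9F; 3E ⊕ 9F = A1.
C[3]: E(K, A1) = 5C; 17 ⊕ 5C = 4B.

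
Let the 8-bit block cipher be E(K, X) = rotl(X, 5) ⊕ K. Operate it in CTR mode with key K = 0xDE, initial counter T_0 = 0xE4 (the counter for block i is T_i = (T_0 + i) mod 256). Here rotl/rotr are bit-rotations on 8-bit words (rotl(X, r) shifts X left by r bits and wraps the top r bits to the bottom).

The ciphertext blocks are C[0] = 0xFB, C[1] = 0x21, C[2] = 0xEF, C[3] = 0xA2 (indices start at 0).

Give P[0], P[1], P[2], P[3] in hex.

CTR decryption: S_i = E(K, T_i) where T_i is the counter for block i; P_i = C_i ⊕ S_i.
P[0]: T = 0xE4, S = E(K, T) = 0x42; 0xFB ⊕ 0x42 = 0xB9.
P[1]: T = 0xE5, S = E(K, T) = 0x62; 0x21 ⊕ 0x62 = 0x43.
P[2]: T = 0xE6, S = E(K, T) = 0x02; 0xEF ⊕ 0x02 = 0xED.
P[3]: T = 0xE7, S = E(K, T) = 0x22; 0xA2 ⊕ 0x22 = 0x80.

P[0] = 0xB9, P[1] = 0x43, P[2] = 0xED, P[3] = 0x80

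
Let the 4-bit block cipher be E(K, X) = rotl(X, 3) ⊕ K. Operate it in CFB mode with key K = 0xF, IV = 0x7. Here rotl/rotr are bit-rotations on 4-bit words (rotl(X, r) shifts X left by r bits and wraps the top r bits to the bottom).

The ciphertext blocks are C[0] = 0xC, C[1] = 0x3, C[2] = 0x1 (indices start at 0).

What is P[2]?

P[2] = 0x7

CFB decryption: P_i = C_i ⊕ E(K, C_{i−1}), with C_{−1} = IV.
P[2]: E(K, 0x3) = 0x6; 0x1 ⊕ 0x6 = 0x7.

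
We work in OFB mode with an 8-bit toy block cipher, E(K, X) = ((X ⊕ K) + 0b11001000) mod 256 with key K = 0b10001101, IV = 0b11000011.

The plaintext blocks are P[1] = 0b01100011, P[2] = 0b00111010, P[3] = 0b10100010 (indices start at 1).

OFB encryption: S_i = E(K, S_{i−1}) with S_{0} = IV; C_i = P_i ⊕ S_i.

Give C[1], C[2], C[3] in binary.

C[1] = 0b01110101, C[2] = 0b01011001, C[3] = 0b00010100

C[1]: S = E(K, 0b11000011) = 0b00010110; 0b01100011 ⊕ 0b00010110 = 0b01110101.
C[2]: S = E(K, 0b00010110) = 0b01100011; 0b00111010 ⊕ 0b01100011 = 0b01011001.
C[3]: S = E(K, 0b01100011) = 0b10110110; 0b10100010 ⊕ 0b10110110 = 0b00010100.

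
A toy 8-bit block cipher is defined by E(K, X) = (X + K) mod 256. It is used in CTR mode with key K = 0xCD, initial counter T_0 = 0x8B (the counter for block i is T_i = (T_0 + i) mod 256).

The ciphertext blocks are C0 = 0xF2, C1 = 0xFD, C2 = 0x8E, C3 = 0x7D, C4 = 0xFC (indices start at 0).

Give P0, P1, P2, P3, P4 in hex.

P0 = 0xAA, P1 = 0xA4, P2 = 0xD4, P3 = 0x26, P4 = 0xA0

CTR decryption: S_i = E(K, T_i) where T_i is the counter for block i; P_i = C_i ⊕ S_i.
P0: T = 0x8B, S = E(K, T) = 0x58; 0xF2 ⊕ 0x58 = 0xAA.
P1: T = 0x8C, S = E(K, T) = 0x59; 0xFD ⊕ 0x59 = 0xA4.
P2: T = 0x8D, S = E(K, T) = 0x5A; 0x8E ⊕ 0x5A = 0xD4.
P3: T = 0x8E, S = E(K, T) = 0x5B; 0x7D ⊕ 0x5B = 0x26.
P4: T = 0x8F, S = E(K, T) = 0x5C; 0xFC ⊕ 0x5C = 0xA0.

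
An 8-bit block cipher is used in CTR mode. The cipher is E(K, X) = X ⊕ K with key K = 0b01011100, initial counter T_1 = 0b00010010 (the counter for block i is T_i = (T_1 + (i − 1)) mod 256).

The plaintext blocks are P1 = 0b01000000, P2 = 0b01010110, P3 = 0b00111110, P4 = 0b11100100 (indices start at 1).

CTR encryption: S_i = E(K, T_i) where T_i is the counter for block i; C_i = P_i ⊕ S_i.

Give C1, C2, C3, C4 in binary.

C1: T = 0b00010010, S = E(K, T) = 0b01001110; 0b01000000 ⊕ 0b01001110 = 0b00001110.
C2: T = 0b00010011, S = E(K, T) = 0b01001111; 0b01010110 ⊕ 0b01001111 = 0b00011001.
C3: T = 0b00010100, S = E(K, T) = 0b01001000; 0b00111110 ⊕ 0b01001000 = 0b01110110.
C4: T = 0b00010101, S = E(K, T) = 0b01001001; 0b11100100 ⊕ 0b01001001 = 0b10101101.

C1 = 0b00001110, C2 = 0b00011001, C3 = 0b01110110, C4 = 0b10101101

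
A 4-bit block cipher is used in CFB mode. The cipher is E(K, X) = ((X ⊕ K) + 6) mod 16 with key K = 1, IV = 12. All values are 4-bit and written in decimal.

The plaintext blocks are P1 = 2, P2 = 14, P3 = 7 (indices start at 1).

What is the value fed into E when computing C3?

CFB encryption: C_i = P_i ⊕ E(K, C_{i−1}), with C_{0} = IV.
C1: E(K, 12) = 3; 2 ⊕ 3 = 1.
C2: E(K, 1) = 6; 14 ⊕ 6 = 8.
C3: E(K, 8) = 15; 7 ⊕ 15 = 8.
So the input to E for block 3 is 8.

8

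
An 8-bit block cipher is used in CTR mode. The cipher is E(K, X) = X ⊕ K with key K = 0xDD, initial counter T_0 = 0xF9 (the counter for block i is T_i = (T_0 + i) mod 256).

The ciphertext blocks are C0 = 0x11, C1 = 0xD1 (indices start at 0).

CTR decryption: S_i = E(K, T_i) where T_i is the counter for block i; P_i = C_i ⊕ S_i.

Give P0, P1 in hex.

P0: T = 0xF9, S = E(K, T) = 0x24; 0x11 ⊕ 0x24 = 0x35.
P1: T = 0xFA, S = E(K, T) = 0x27; 0xD1 ⊕ 0x27 = 0xF6.

P0 = 0x35, P1 = 0xF6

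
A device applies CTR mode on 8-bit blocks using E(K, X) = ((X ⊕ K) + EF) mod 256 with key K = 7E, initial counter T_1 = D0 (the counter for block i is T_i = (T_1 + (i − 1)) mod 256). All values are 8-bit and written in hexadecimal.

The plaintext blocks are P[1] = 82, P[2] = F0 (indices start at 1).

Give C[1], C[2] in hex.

C[1] = 1F, C[2] = 6E

CTR encryption: S_i = E(K, T_i) where T_i is the counter for block i; C_i = P_i ⊕ S_i.
C[1]: T = D0, S = E(K, T) = 9D; 82 ⊕ 9D = 1F.
C[2]: T = D1, S = E(K, T) = 9E; F0 ⊕ 9E = 6E.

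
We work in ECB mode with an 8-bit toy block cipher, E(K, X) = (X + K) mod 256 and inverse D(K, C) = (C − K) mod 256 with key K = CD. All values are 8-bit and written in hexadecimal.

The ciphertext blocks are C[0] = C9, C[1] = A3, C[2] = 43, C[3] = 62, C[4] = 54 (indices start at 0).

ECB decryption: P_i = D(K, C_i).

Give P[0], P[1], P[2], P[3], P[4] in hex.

P[0] = FC, P[1] = D6, P[2] = 76, P[3] = 95, P[4] = 87

P[0]: D(K, C9) = FC.
P[1]: D(K, A3) = D6.
P[2]: D(K, 43) = 76.
P[3]: D(K, 62) = 95.
P[4]: D(K, 54) = 87.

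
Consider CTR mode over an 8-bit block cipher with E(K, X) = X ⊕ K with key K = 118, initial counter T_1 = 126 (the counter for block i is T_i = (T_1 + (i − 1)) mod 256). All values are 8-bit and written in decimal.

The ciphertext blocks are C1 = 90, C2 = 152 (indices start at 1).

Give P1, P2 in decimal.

CTR decryption: S_i = E(K, T_i) where T_i is the counter for block i; P_i = C_i ⊕ S_i.
P1: T = 126, S = E(K, T) = 8; 90 ⊕ 8 = 82.
P2: T = 127, S = E(K, T) = 9; 152 ⊕ 9 = 145.

P1 = 82, P2 = 145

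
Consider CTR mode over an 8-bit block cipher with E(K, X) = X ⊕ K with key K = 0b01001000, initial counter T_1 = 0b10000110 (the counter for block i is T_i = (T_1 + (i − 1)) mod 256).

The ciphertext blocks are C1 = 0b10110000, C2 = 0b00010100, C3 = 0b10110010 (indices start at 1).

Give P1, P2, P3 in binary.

CTR decryption: S_i = E(K, T_i) where T_i is the counter for block i; P_i = C_i ⊕ S_i.
P1: T = 0b10000110, S = E(K, T) = 0b11001110; 0b10110000 ⊕ 0b11001110 = 0b01111110.
P2: T = 0b10000111, S = E(K, T) = 0b11001111; 0b00010100 ⊕ 0b11001111 = 0b11011011.
P3: T = 0b10001000, S = E(K, T) = 0b11000000; 0b10110010 ⊕ 0b11000000 = 0b01110010.

P1 = 0b01111110, P2 = 0b11011011, P3 = 0b01110010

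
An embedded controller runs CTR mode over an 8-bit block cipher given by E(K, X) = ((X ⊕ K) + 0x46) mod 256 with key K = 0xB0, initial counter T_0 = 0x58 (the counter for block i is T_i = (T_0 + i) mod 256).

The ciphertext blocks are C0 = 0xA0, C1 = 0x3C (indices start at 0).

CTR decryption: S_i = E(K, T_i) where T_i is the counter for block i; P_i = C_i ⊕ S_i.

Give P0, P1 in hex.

P0: T = 0x58, S = E(K, T) = 0x2E; 0xA0 ⊕ 0x2E = 0x8E.
P1: T = 0x59, S = E(K, T) = 0x2F; 0x3C ⊕ 0x2F = 0x13.

P0 = 0x8E, P1 = 0x13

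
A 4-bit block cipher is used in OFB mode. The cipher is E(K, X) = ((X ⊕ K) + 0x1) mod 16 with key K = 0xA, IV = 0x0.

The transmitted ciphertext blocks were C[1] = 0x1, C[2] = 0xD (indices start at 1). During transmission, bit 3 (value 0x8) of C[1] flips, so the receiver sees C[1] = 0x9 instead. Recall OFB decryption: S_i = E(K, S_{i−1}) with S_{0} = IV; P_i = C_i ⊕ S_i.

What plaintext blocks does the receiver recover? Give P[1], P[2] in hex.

Only C[1] changed, to 0x9. In OFB, a change in C_i flips the same bit in P_i only; the keystream is unaffected. Decrypting the received ciphertext:
P[1]: S = E(K, 0x0) = 0xB; 0x9 ⊕ 0xB = 0x2.
P[2]: S = E(K, 0xB) = 0x2; 0xD ⊕ 0x2 = 0xF.
Blocks that differ from the original plaintext: P[1].

P[1] = 0x2, P[2] = 0xF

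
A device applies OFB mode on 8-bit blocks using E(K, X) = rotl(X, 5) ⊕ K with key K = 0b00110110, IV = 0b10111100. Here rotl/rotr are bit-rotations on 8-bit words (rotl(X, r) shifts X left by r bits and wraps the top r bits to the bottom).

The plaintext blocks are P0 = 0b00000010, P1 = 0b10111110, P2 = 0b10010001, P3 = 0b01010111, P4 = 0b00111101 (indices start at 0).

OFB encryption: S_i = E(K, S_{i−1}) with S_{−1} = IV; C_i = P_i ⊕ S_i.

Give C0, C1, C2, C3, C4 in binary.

C0: S = E(K, 0b10111100) = 0b10100001; 0b00000010 ⊕ 0b10100001 = 0b10100011.
C1: S = E(K, 0b10100001) = 0b00000010; 0b10111110 ⊕ 0b00000010 = 0b10111100.
C2: S = E(K, 0b00000010) = 0b01110110; 0b10010001 ⊕ 0b01110110 = 0b11100111.
C3: S = E(K, 0b01110110) = 0b11111000; 0b01010111 ⊕ 0b11111000 = 0b10101111.
C4: S = E(K, 0b11111000) = 0b00101001; 0b00111101 ⊕ 0b00101001 = 0b00010100.

C0 = 0b10100011, C1 = 0b10111100, C2 = 0b11100111, C3 = 0b10101111, C4 = 0b00010100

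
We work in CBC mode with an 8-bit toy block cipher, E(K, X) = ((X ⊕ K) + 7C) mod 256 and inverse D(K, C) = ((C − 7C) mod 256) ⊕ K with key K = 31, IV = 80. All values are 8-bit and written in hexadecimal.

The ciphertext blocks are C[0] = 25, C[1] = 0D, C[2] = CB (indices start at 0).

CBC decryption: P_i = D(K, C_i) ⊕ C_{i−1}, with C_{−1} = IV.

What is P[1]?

P[1] = 85

P[1]: D(K, 0D) = A0; A0 ⊕ 25 = 85.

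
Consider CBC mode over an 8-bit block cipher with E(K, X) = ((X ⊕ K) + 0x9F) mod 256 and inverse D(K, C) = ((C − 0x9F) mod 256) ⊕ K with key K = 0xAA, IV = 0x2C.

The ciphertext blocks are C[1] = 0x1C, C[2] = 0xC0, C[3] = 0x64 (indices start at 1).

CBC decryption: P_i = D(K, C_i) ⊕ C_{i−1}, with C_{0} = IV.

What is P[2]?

P[2]: D(K, 0xC0) = 0x8B; 0x8B ⊕ 0x1C = 0x97.

P[2] = 0x97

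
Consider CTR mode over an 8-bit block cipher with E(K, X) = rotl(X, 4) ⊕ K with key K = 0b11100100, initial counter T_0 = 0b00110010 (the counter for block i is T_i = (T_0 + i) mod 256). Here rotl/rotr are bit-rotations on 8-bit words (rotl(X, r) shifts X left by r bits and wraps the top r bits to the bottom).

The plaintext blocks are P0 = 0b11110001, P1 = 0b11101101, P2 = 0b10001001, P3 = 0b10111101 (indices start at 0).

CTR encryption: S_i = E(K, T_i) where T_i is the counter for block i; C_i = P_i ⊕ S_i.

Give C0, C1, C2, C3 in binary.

C0: T = 0b00110010, S = E(K, T) = 0b11000111; 0b11110001 ⊕ 0b11000111 = 0b00110110.
C1: T = 0b00110011, S = E(K, T) = 0b11010111; 0b11101101 ⊕ 0b11010111 = 0b00111010.
C2: T = 0b00110100, S = E(K, T) = 0b10100111; 0b10001001 ⊕ 0b10100111 = 0b00101110.
C3: T = 0b00110101, S = E(K, T) = 0b10110111; 0b10111101 ⊕ 0b10110111 = 0b00001010.

C0 = 0b00110110, C1 = 0b00111010, C2 = 0b00101110, C3 = 0b00001010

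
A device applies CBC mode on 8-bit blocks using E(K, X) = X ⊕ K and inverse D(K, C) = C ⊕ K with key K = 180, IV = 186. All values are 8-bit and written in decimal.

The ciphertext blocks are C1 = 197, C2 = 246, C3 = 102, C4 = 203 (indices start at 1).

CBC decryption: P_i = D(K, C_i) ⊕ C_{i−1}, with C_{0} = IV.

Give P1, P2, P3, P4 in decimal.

P1: D(K, 197) = 113; 113 ⊕ 186 = 203.
P2: D(K, 246) = 66; 66 ⊕ 197 = 135.
P3: D(K, 102) = 210; 210 ⊕ 246 = 36.
P4: D(K, 203) = 127; 127 ⊕ 102 = 25.

P1 = 203, P2 = 135, P3 = 36, P4 = 25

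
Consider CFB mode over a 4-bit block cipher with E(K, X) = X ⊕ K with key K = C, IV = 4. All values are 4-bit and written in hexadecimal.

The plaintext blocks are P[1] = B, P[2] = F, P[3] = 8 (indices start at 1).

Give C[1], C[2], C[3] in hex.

C[1] = 3, C[2] = 0, C[3] = 4

CFB encryption: C_i = P_i ⊕ E(K, C_{i−1}), with C_{0} = IV.
C[1]: E(K, 4) = 8; B ⊕ 8 = 3.
C[2]: E(K, 3) = F; F ⊕ F = 0.
C[3]: E(K, 0) = C; 8 ⊕ C = 4.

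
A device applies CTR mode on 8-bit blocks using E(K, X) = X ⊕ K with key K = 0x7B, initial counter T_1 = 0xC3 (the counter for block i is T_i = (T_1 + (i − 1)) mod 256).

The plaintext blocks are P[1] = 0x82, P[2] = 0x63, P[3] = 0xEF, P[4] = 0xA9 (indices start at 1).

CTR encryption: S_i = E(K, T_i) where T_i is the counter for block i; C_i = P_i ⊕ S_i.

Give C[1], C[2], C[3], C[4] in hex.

C[1] = 0x3A, C[2] = 0xDC, C[3] = 0x51, C[4] = 0x14

C[1]: T = 0xC3, S = E(K, T) = 0xB8; 0x82 ⊕ 0xB8 = 0x3A.
C[2]: T = 0xC4, S = E(K, T) = 0xBF; 0x63 ⊕ 0xBF = 0xDC.
C[3]: T = 0xC5, S = E(K, T) = 0xBE; 0xEF ⊕ 0xBE = 0x51.
C[4]: T = 0xC6, S = E(K, T) = 0xBD; 0xA9 ⊕ 0xBD = 0x14.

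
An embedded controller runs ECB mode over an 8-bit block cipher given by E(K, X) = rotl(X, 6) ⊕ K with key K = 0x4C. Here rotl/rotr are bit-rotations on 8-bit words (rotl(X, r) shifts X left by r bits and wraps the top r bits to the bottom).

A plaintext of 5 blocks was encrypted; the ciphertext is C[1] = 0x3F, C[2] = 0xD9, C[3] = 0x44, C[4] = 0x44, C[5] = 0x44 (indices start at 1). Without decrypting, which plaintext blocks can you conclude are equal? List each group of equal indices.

ECB encrypts each block independently with the same key, so equal ciphertext blocks imply equal plaintext blocks.
C[3] = C[4] = C[5] = 0x44, so P[3] = P[4] = P[5].

P[3] = P[4] = P[5]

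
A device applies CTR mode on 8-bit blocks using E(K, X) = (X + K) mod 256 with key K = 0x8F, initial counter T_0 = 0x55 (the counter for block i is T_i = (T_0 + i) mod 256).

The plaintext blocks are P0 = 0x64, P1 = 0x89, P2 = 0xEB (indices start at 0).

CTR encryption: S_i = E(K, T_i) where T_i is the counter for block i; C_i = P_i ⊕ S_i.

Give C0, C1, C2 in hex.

C0 = 0x80, C1 = 0x6C, C2 = 0x0D

C0: T = 0x55, S = E(K, T) = 0xE4; 0x64 ⊕ 0xE4 = 0x80.
C1: T = 0x56, S = E(K, T) = 0xE5; 0x89 ⊕ 0xE5 = 0x6C.
C2: T = 0x57, S = E(K, T) = 0xE6; 0xEB ⊕ 0xE6 = 0x0D.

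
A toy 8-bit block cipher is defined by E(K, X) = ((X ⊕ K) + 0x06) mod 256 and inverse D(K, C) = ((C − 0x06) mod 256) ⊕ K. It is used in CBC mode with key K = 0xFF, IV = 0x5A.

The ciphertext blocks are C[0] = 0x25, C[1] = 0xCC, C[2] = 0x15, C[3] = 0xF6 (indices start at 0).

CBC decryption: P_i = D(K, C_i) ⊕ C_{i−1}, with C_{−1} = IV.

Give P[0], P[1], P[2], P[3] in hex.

P[0] = 0xBA, P[1] = 0x1C, P[2] = 0x3C, P[3] = 0x1A

P[0]: D(K, 0x25) = 0xE0; 0xE0 ⊕ 0x5A = 0xBA.
P[1]: D(K, 0xCC) = 0x39; 0x39 ⊕ 0x25 = 0x1C.
P[2]: D(K, 0x15) = 0xF0; 0xF0 ⊕ 0xCC = 0x3C.
P[3]: D(K, 0xF6) = 0x0F; 0x0F ⊕ 0x15 = 0x1A.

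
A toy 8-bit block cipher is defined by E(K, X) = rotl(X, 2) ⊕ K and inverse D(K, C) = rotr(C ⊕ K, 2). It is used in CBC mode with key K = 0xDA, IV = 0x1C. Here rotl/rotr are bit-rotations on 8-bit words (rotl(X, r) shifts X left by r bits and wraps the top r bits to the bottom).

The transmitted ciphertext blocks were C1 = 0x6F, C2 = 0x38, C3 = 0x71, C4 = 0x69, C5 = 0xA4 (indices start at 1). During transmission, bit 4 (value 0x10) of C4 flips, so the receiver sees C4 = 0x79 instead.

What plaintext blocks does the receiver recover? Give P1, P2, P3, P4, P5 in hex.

P1 = 0x71, P2 = 0xD7, P3 = 0xD2, P4 = 0x99, P5 = 0xE6

CBC decryption: P_i = D(K, C_i) ⊕ C_{i−1}, with C_{0} = IV.
Only C4 changed, to 0x79. In CBC, a change in C_i garbles P_i and flips the same bit in P_{i+1}. Decrypting the received ciphertext:
P1: D(K, 0x6F) = 0x6D; 0x6D ⊕ 0x1C = 0x71.
P2: D(K, 0x38) = 0xB8; 0xB8 ⊕ 0x6F = 0xD7.
P3: D(K, 0x71) = 0xEA; 0xEA ⊕ 0x38 = 0xD2.
P4: D(K, 0x79) = 0xE8; 0xE8 ⊕ 0x71 = 0x99.
P5: D(K, 0xA4) = 0x9F; 0x9F ⊕ 0x79 = 0xE6.
Blocks that differ from the original plaintext: P4, P5.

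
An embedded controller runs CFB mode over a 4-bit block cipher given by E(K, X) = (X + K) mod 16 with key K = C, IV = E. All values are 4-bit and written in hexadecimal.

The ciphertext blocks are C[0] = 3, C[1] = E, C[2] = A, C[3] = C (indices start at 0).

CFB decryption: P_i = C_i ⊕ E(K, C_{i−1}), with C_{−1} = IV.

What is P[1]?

P[1] = 1

P[1]: E(K, 3) = F; E ⊕ F = 1.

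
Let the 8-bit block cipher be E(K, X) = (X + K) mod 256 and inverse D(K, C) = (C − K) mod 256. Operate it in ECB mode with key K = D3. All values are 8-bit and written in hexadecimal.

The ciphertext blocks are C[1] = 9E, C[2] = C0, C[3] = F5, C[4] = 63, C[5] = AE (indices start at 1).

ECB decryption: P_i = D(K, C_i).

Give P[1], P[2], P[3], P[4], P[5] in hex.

P[1] = CB, P[2] = ED, P[3] = 22, P[4] = 90, P[5] = DB

P[1]: D(K, 9E) = CB.
P[2]: D(K, C0) = ED.
P[3]: D(K, F5) = 22.
P[4]: D(K, 63) = 90.
P[5]: D(K, AE) = DB.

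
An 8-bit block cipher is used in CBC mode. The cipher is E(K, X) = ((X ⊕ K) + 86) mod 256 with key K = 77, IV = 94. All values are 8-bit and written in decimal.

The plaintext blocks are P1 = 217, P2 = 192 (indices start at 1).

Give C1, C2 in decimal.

CBC encryption: C_i = E(K, P_i ⊕ C_{i−1}), with C_{0} = IV.
C1: P1 ⊕ 94 = 135; E(K, 135) = 32.
C2: P2 ⊕ 32 = 224; E(K, 224) = 3.

C1 = 32, C2 = 3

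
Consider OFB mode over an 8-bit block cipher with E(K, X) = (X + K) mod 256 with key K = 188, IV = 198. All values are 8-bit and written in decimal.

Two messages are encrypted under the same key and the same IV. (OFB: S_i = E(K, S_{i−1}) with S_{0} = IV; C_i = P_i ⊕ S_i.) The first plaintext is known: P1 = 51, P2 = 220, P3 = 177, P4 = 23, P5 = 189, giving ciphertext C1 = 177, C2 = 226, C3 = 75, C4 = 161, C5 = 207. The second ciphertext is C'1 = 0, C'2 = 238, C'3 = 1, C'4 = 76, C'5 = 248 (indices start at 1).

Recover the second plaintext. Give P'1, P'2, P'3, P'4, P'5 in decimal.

In OFB with a reused IV, both messages share the same keystream S_i, so C_i ⊕ C'_i = P_i ⊕ P'_i and thus P'_i = P_i ⊕ C_i ⊕ C'_i.
P'1: 51 ⊕ 177 ⊕ 0 = 130.
P'2: 220 ⊕ 226 ⊕ 238 = 208.
P'3: 177 ⊕ 75 ⊕ 1 = 251.
P'4: 23 ⊕ 161 ⊕ 76 = 250.
P'5: 189 ⊕ 207 ⊕ 248 = 138.

P'1 = 130, P'2 = 208, P'3 = 251, P'4 = 250, P'5 = 138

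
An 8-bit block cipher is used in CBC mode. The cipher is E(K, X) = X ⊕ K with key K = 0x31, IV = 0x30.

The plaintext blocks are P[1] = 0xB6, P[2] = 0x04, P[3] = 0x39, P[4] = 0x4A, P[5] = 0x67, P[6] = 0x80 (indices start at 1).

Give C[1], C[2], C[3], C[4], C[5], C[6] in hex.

CBC encryption: C_i = E(K, P_i ⊕ C_{i−1}), with C_{0} = IV.
C[1]: P[1] ⊕ 0x30 = 0x86; E(K, 0x86) = 0xB7.
C[2]: P[2] ⊕ 0xB7 = 0xB3; E(K, 0xB3) = 0x82.
C[3]: P[3] ⊕ 0x82 = 0xBB; E(K, 0xBB) = 0x8A.
C[4]: P[4] ⊕ 0x8A = 0xC0; E(K, 0xC0) = 0xF1.
C[5]: P[5] ⊕ 0xF1 = 0x96; E(K, 0x96) = 0xA7.
C[6]: P[6] ⊕ 0xA7 = 0x27; E(K, 0x27) = 0x16.

C[1] = 0xB7, C[2] = 0x82, C[3] = 0x8A, C[4] = 0xF1, C[5] = 0xA7, C[6] = 0x16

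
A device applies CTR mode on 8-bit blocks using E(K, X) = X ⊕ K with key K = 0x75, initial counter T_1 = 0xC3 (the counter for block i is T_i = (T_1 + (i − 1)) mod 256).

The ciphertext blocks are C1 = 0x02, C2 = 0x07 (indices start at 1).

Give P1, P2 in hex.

P1 = 0xB4, P2 = 0xB6

CTR decryption: S_i = E(K, T_i) where T_i is the counter for block i; P_i = C_i ⊕ S_i.
P1: T = 0xC3, S = E(K, T) = 0xB6; 0x02 ⊕ 0xB6 = 0xB4.
P2: T = 0xC4, S = E(K, T) = 0xB1; 0x07 ⊕ 0xB1 = 0xB6.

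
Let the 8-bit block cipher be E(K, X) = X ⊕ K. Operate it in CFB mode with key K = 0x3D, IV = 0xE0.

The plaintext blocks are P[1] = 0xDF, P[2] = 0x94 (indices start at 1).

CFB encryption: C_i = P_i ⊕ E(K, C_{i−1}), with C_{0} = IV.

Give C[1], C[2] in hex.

C[1]: E(K, 0xE0) = 0xDD; 0xDF ⊕ 0xDD = 0x02.
C[2]: E(K, 0x02) = 0x3F; 0x94 ⊕ 0x3F = 0xAB.

C[1] = 0x02, C[2] = 0xAB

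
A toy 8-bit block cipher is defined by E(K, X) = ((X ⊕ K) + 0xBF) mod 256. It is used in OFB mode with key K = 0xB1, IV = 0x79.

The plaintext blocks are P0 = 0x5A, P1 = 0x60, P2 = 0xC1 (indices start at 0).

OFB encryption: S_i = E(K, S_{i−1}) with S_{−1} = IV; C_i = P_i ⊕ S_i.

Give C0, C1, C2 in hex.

C0 = 0xDD, C1 = 0x95, C2 = 0xC2

C0: S = E(K, 0x79) = 0x87; 0x5A ⊕ 0x87 = 0xDD.
C1: S = E(K, 0x87) = 0xF5; 0x60 ⊕ 0xF5 = 0x95.
C2: S = E(K, 0xF5) = 0x03; 0xC1 ⊕ 0x03 = 0xC2.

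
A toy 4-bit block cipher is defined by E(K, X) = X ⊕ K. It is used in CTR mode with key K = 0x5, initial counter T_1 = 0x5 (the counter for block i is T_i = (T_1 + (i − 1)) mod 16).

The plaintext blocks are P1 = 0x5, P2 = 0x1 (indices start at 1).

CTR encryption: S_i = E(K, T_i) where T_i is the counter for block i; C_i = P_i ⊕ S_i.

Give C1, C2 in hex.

C1 = 0x5, C2 = 0x2

C1: T = 0x5, S = E(K, T) = 0x0; 0x5 ⊕ 0x0 = 0x5.
C2: T = 0x6, S = E(K, T) = 0x3; 0x1 ⊕ 0x3 = 0x2.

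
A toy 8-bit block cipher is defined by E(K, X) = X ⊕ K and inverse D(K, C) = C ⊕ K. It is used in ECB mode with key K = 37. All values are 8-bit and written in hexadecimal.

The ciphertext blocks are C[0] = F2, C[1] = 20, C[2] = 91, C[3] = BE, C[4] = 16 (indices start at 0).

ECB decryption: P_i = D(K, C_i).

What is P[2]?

P[2] = A6

P[2]: D(K, 91) = A6.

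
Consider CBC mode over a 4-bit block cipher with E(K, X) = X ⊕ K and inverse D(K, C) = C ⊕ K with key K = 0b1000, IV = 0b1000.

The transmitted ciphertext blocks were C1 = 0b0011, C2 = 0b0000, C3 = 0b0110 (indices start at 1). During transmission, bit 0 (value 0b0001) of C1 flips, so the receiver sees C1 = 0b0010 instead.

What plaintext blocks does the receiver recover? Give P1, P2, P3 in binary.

P1 = 0b0010, P2 = 0b1010, P3 = 0b1110

CBC decryption: P_i = D(K, C_i) ⊕ C_{i−1}, with C_{0} = IV.
Only C1 changed, to 0b0010. In CBC, a change in C_i garbles P_i and flips the same bit in P_{i+1}. Decrypting the received ciphertext:
P1: D(K, 0b0010) = 0b1010; 0b1010 ⊕ 0b1000 = 0b0010.
P2: D(K, 0b0000) = 0b1000; 0b1000 ⊕ 0b0010 = 0b1010.
P3: D(K, 0b0110) = 0b1110; 0b1110 ⊕ 0b0000 = 0b1110.
Blocks that differ from the original plaintext: P1, P2.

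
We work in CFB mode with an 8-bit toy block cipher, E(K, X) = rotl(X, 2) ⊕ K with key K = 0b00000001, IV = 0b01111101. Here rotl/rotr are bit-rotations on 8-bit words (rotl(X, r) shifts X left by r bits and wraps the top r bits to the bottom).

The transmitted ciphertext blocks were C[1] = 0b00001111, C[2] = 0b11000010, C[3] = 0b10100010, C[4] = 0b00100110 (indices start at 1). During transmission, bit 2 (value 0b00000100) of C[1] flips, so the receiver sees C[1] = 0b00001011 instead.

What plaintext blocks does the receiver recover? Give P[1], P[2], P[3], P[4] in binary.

P[1] = 0b11111111, P[2] = 0b11101111, P[3] = 0b10101000, P[4] = 0b10101101

CFB decryption: P_i = C_i ⊕ E(K, C_{i−1}), with C_{0} = IV.
Only C[1] changed, to 0b00001011. In CFB, a change in C_i flips the same bit in P_i and garbles P_{i+1}. Decrypting the received ciphertext:
P[1]: E(K, 0b01111101) = 0b11110100; 0b00001011 ⊕ 0b11110100 = 0b11111111.
P[2]: E(K, 0b00001011) = 0b00101101; 0b11000010 ⊕ 0b00101101 = 0b11101111.
P[3]: E(K, 0b11000010) = 0b00001010; 0b10100010 ⊕ 0b00001010 = 0b10101000.
P[4]: E(K, 0b10100010) = 0b10001011; 0b00100110 ⊕ 0b10001011 = 0b10101101.
Blocks that differ from the original plaintext: P[1], P[2].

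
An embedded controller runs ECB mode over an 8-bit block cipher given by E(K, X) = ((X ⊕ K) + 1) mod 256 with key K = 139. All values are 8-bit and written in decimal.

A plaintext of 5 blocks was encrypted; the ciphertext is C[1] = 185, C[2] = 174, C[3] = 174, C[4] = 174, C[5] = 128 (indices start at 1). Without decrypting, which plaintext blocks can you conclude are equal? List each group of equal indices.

ECB encrypts each block independently with the same key, so equal ciphertext blocks imply equal plaintext blocks.
C[2] = C[3] = C[4] = 174, so P[2] = P[3] = P[4].

P[2] = P[3] = P[4]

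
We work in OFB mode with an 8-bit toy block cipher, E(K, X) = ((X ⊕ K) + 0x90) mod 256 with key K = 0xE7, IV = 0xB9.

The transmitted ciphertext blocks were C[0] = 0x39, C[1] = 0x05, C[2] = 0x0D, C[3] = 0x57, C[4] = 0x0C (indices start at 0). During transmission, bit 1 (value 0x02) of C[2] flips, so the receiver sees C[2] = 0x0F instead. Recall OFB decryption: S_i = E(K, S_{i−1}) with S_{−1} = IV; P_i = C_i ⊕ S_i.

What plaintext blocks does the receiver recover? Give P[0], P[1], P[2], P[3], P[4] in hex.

P[0] = 0xD7, P[1] = 0x9C, P[2] = 0x01, P[3] = 0x2E, P[4] = 0x22

Only C[2] changed, to 0x0F. In OFB, a change in C_i flips the same bit in P_i only; the keystream is unaffected. Decrypting the received ciphertext:
P[0]: S = E(K, 0xB9) = 0xEE; 0x39 ⊕ 0xEE = 0xD7.
P[1]: S = E(K, 0xEE) = 0x99; 0x05 ⊕ 0x99 = 0x9C.
P[2]: S = E(K, 0x99) = 0x0E; 0x0F ⊕ 0x0E = 0x01.
P[3]: S = E(K, 0x0E) = 0x79; 0x57 ⊕ 0x79 = 0x2E.
P[4]: S = E(K, 0x79) = 0x2E; 0x0C ⊕ 0x2E = 0x22.
Blocks that differ from the original plaintext: P[2].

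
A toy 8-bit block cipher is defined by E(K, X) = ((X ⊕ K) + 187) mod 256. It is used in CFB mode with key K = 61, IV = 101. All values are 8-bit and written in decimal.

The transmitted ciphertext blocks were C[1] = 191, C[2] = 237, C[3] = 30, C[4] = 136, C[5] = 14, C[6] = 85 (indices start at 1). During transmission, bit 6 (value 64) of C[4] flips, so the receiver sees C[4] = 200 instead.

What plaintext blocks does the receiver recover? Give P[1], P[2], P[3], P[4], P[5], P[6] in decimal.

CFB decryption: P_i = C_i ⊕ E(K, C_{i−1}), with C_{0} = IV.
Only C[4] changed, to 200. In CFB, a change in C_i flips the same bit in P_i and garbles P_{i+1}. Decrypting the received ciphertext:
P[1]: E(K, 101) = 19; 191 ⊕ 19 = 172.
P[2]: E(K, 191) = 61; 237 ⊕ 61 = 208.
P[3]: E(K, 237) = 139; 30 ⊕ 139 = 149.
P[4]: E(K, 30) = 222; 200 ⊕ 222 = 22.
P[5]: E(K, 200) = 176; 14 ⊕ 176 = 190.
P[6]: E(K, 14) = 238; 85 ⊕ 238 = 187.
Blocks that differ from the original plaintext: P[4], P[5].

P[1] = 172, P[2] = 208, P[3] = 149, P[4] = 22, P[5] = 190, P[6] = 187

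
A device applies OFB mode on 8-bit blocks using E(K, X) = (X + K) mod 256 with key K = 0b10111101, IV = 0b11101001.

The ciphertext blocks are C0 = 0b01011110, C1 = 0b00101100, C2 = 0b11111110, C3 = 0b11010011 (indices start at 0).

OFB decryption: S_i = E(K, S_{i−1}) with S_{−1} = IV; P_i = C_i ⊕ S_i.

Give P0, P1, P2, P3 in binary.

P0: S = E(K, 0b11101001) = 0b10100110; 0b01011110 ⊕ 0b10100110 = 0b11111000.
P1: S = E(K, 0b10100110) = 0b01100011; 0b00101100 ⊕ 0b01100011 = 0b01001111.
P2: S = E(K, 0b01100011) = 0b00100000; 0b11111110 ⊕ 0b00100000 = 0b11011110.
P3: S = E(K, 0b00100000) = 0b11011101; 0b11010011 ⊕ 0b11011101 = 0b00001110.

P0 = 0b11111000, P1 = 0b01001111, P2 = 0b11011110, P3 = 0b00001110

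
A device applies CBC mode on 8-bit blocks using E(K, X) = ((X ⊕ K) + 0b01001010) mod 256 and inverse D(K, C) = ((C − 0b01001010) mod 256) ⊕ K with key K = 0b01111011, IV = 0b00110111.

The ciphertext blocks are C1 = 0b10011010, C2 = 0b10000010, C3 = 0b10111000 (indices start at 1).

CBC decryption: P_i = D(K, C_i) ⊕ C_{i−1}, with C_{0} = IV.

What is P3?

P3 = 0b10010111

P3: D(K, 0b10111000) = 0b00010101; 0b00010101 ⊕ 0b10000010 = 0b10010111.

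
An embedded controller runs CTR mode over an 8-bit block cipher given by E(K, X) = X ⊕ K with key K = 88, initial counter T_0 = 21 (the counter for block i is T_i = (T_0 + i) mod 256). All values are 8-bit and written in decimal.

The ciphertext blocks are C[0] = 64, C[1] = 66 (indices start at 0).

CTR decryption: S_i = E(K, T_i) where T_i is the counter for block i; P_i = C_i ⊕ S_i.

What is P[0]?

P[0] = 13

P[0]: T = 21, S = E(K, T) = 77; 64 ⊕ 77 = 13.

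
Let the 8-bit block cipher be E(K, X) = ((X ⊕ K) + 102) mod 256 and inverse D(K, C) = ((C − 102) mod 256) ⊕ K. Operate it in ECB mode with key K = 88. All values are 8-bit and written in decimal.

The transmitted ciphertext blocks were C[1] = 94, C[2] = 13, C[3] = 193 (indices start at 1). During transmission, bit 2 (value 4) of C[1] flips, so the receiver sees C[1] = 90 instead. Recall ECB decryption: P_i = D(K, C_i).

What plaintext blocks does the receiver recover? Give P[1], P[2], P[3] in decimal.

P[1] = 172, P[2] = 255, P[3] = 3

Only C[1] changed, to 90. In ECB, a change in C_i affects only P_i. Decrypting the received ciphertext:
P[1]: D(K, 90) = 172.
P[2]: D(K, 13) = 255.
P[3]: D(K, 193) = 3.
Blocks that differ from the original plaintext: P[1].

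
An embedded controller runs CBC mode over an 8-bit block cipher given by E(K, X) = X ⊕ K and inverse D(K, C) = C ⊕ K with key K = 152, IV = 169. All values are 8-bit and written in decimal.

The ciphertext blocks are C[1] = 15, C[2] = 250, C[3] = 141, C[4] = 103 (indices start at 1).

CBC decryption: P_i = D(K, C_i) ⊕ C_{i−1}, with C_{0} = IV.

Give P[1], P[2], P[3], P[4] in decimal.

P[1]: D(K, 15) = 151; 151 ⊕ 169 = 62.
P[2]: D(K, 250) = 98; 98 ⊕ 15 = 109.
P[3]: D(K, 141) = 21; 21 ⊕ 250 = 239.
P[4]: D(K, 103) = 255; 255 ⊕ 141 = 114.

P[1] = 62, P[2] = 109, P[3] = 239, P[4] = 114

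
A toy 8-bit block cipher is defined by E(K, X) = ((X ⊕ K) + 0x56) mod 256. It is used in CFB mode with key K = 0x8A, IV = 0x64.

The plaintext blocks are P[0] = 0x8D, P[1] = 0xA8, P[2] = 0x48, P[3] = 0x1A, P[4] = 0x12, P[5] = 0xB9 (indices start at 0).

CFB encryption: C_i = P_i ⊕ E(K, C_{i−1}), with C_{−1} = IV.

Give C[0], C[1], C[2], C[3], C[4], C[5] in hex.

C[0]: E(K, 0x64) = 0x44; 0x8D ⊕ 0x44 = 0xC9.
C[1]: E(K, 0xC9) = 0x99; 0xA8 ⊕ 0x99 = 0x31.
C[2]: E(K, 0x31) = 0x11; 0x48 ⊕ 0x11 = 0x59.
C[3]: E(K, 0x59) = 0x29; 0x1A ⊕ 0x29 = 0x33.
C[4]: E(K, 0x33) = 0x0F; 0x12 ⊕ 0x0F = 0x1D.
C[5]: E(K, 0x1D) = 0xED; 0xB9 ⊕ 0xED = 0x54.

C[0] = 0xC9, C[1] = 0x31, C[2] = 0x59, C[3] = 0x33, C[4] = 0x1D, C[5] = 0x54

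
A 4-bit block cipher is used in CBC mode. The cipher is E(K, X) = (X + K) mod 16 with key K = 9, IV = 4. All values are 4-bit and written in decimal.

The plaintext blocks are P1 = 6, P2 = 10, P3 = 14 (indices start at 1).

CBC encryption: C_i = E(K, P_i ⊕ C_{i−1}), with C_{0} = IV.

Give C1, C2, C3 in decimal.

C1 = 11, C2 = 10, C3 = 13

C1: P1 ⊕ 4 = 2; E(K, 2) = 11.
C2: P2 ⊕ 11 = 1; E(K, 1) = 10.
C3: P3 ⊕ 10 = 4; E(K, 4) = 13.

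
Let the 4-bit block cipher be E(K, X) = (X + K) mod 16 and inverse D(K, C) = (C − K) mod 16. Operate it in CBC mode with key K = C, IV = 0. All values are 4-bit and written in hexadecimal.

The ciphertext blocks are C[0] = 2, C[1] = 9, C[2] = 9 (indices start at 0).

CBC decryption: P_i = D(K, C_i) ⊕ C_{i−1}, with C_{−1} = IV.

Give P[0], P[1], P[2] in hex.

P[0] = 6, P[1] = F, P[2] = 4

P[0]: D(K, 2) = 6; 6 ⊕ 0 = 6.
P[1]: D(K, 9) = D; D ⊕ 2 = F.
P[2]: D(K, 9) = D; D ⊕ 9 = 4.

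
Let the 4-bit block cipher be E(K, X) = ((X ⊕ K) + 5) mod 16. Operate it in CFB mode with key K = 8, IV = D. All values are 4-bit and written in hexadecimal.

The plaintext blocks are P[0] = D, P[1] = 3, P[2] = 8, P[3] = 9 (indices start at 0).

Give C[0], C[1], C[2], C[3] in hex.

CFB encryption: C_i = P_i ⊕ E(K, C_{i−1}), with C_{−1} = IV.
C[0]: E(K, D) = A; D ⊕ A = 7.
C[1]: E(K, 7) = 4; 3 ⊕ 4 = 7.
C[2]: E(K, 7) = 4; 8 ⊕ 4 = C.
C[3]: E(K, C) = 9; 9 ⊕ 9 = 0.

C[0] = 7, C[1] = 7, C[2] = C, C[3] = 0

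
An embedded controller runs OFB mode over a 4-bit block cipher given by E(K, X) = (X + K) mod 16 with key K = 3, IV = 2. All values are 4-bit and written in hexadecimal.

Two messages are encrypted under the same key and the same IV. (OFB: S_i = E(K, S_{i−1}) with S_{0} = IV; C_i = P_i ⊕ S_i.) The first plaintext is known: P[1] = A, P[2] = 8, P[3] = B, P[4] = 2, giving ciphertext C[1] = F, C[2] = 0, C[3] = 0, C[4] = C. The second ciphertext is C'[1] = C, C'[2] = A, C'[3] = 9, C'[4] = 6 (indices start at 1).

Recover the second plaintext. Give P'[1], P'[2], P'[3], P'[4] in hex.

In OFB with a reused IV, both messages share the same keystream S_i, so C_i ⊕ C'_i = P_i ⊕ P'_i and thus P'_i = P_i ⊕ C_i ⊕ C'_i.
P'[1]: A ⊕ F ⊕ C = 9.
P'[2]: 8 ⊕ 0 ⊕ A = 2.
P'[3]: B ⊕ 0 ⊕ 9 = 2.
P'[4]: 2 ⊕ C ⊕ 6 = 8.

P'[1] = 9, P'[2] = 2, P'[3] = 2, P'[4] = 8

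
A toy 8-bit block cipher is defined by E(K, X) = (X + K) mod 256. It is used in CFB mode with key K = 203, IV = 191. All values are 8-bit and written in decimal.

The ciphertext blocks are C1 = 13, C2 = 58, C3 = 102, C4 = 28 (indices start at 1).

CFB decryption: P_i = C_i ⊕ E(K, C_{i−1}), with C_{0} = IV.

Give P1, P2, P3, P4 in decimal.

P1 = 135, P2 = 226, P3 = 99, P4 = 45

P1: E(K, 191) = 138; 13 ⊕ 138 = 135.
P2: E(K, 13) = 216; 58 ⊕ 216 = 226.
P3: E(K, 58) = 5; 102 ⊕ 5 = 99.
P4: E(K, 102) = 49; 28 ⊕ 49 = 45.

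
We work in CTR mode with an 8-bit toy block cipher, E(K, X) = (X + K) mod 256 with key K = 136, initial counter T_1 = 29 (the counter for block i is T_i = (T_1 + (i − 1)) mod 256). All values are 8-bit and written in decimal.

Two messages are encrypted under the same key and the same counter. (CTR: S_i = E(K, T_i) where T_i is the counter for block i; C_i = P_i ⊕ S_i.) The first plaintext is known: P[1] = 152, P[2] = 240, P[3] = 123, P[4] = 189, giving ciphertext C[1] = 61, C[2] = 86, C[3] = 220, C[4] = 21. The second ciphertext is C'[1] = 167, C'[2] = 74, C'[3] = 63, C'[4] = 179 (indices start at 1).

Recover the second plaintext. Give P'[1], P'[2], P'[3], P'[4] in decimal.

In CTR with a reused counter, both messages share the same keystream S_i, so C_i ⊕ C'_i = P_i ⊕ P'_i and thus P'_i = P_i ⊕ C_i ⊕ C'_i.
P'[1]: 152 ⊕ 61 ⊕ 167 = 2.
P'[2]: 240 ⊕ 86 ⊕ 74 = 236.
P'[3]: 123 ⊕ 220 ⊕ 63 = 152.
P'[4]: 189 ⊕ 21 ⊕ 179 = 27.

P'[1] = 2, P'[2] = 236, P'[3] = 152, P'[4] = 27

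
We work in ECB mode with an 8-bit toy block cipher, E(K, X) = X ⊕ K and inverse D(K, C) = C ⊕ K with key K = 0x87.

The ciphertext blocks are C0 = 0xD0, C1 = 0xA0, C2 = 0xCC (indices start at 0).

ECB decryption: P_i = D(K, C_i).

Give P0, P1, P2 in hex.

P0 = 0x57, P1 = 0x27, P2 = 0x4B

P0: D(K, 0xD0) = 0x57.
P1: D(K, 0xA0) = 0x27.
P2: D(K, 0xCC) = 0x4B.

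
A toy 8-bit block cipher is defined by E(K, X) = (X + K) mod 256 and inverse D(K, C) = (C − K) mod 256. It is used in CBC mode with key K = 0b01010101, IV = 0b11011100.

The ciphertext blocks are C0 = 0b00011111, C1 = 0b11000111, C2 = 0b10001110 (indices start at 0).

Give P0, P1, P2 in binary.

CBC decryption: P_i = D(K, C_i) ⊕ C_{i−1}, with C_{−1} = IV.
P0: D(K, 0b00011111) = 0b11001010; 0b11001010 ⊕ 0b11011100 = 0b00010110.
P1: D(K, 0b11000111) = 0b01110010; 0b01110010 ⊕ 0b00011111 = 0b01101101.
P2: D(K, 0b10001110) = 0b00111001; 0b00111001 ⊕ 0b11000111 = 0b11111110.

P0 = 0b00010110, P1 = 0b01101101, P2 = 0b11111110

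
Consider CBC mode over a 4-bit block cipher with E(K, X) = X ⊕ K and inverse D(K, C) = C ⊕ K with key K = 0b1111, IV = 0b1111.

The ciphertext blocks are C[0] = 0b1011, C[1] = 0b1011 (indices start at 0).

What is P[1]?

CBC decryption: P_i = D(K, C_i) ⊕ C_{i−1}, with C_{−1} = IV.
P[1]: D(K, 0b1011) = 0b0100; 0b0100 ⊕ 0b1011 = 0b1111.

P[1] = 0b1111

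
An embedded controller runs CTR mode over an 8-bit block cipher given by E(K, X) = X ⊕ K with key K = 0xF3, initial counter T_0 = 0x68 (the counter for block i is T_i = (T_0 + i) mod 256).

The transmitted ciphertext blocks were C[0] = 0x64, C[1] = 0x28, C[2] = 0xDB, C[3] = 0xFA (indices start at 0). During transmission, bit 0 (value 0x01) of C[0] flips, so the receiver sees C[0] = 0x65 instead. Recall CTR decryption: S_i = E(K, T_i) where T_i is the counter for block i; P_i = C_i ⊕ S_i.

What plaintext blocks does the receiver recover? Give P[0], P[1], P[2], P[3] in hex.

Only C[0] changed, to 0x65. In CTR, a change in C_i flips the same bit in P_i only; the keystream is unaffected. Decrypting the received ciphertext:
P[0]: T = 0x68, S = E(K, T) = 0x9B; 0x65 ⊕ 0x9B = 0xFE.
P[1]: T = 0x69, S = E(K, T) = 0x9A; 0x28 ⊕ 0x9A = 0xB2.
P[2]: T = 0x6A, S = E(K, T) = 0x99; 0xDB ⊕ 0x99 = 0x42.
P[3]: T = 0x6B, S = E(K, T) = 0x98; 0xFA ⊕ 0x98 = 0x62.
Blocks that differ from the original plaintext: P[0].

P[0] = 0xFE, P[1] = 0xB2, P[2] = 0x42, P[3] = 0x62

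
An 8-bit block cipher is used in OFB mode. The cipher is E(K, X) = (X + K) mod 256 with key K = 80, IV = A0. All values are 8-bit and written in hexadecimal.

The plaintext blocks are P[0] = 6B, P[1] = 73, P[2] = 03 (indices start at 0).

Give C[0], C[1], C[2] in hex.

OFB encryption: S_i = E(K, S_{i−1}) with S_{−1} = IV; C_i = P_i ⊕ S_i.
C[0]: S = E(K, A0) = 20; 6B ⊕ 20 = 4B.
C[1]: S = E(K, 20) = A0; 73 ⊕ A0 = D3.
C[2]: S = E(K, A0) = 20; 03 ⊕ 20 = 23.

C[0] = 4B, C[1] = D3, C[2] = 23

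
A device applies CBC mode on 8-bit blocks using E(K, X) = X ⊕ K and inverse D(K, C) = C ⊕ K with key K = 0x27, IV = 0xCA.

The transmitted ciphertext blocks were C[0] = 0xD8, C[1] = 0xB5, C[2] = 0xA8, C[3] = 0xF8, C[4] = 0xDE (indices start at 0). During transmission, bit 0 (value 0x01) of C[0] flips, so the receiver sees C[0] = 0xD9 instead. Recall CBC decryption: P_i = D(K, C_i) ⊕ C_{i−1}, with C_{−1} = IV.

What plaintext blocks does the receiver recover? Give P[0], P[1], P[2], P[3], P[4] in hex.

P[0] = 0x34, P[1] = 0x4B, P[2] = 0x3A, P[3] = 0x77, P[4] = 0x01

Only C[0] changed, to 0xD9. In CBC, a change in C_i garbles P_i and flips the same bit in P_{i+1}. Decrypting the received ciphertext:
P[0]: D(K, 0xD9) = 0xFE; 0xFE ⊕ 0xCA = 0x34.
P[1]: D(K, 0xB5) = 0x92; 0x92 ⊕ 0xD9 = 0x4B.
P[2]: D(K, 0xA8) = 0x8F; 0x8F ⊕ 0xB5 = 0x3A.
P[3]: D(K, 0xF8) = 0xDF; 0xDF ⊕ 0xA8 = 0x77.
P[4]: D(K, 0xDE) = 0xF9; 0xF9 ⊕ 0xF8 = 0x01.
Blocks that differ from the original plaintext: P[0], P[1].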